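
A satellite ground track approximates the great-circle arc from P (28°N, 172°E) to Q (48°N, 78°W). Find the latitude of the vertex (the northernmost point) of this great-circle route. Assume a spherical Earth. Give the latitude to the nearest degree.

≈ 56°N

The great circle lies in the plane with unit normal n̂ = (p₁ × p₂)/|p₁ × p₂|.
Here n̂_z ≈ +0.561; the vertex latitude is φ_max = arccos|n̂_z| ≈ 55.9°.
Check via Clairaut: cos φ_max = |cos φ₁| · sin C = cos(28.0°)·sin(39.5°) ≈ 0.561, again giving ≈ 55.9°.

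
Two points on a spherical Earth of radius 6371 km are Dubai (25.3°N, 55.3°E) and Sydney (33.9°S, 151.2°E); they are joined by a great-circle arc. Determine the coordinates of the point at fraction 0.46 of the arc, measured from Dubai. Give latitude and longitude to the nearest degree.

The haversine formula gives a central angle δ ≈ 1.892 rad (108.4°) between the endpoints.
Interpolate at f = 0.46 with slerp weights a = sin((1−f)δ)/sin δ ≈ 0.899, b = sin(fδ)/sin δ ≈ 0.806.
p = a·p₁ + b·p₂ ≈ (-0.123, 0.990, -0.065); φ = arcsin(p_z) ≈ -3.74°, λ = atan2(p_y, p_x) ≈ 97.10°.

≈ 4°S, 97°E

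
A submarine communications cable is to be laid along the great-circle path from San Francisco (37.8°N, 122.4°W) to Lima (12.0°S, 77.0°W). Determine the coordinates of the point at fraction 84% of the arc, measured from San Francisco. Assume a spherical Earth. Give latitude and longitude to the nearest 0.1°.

≈ 3.7°S, 83.5°W

From cos δ = sin φ₁ sin φ₂ + cos φ₁ cos φ₂ cos Δλ, the central angle is δ ≈ 1.143 rad (65.5°).
Interpolate at f = 0.84 with slerp weights a = sin((1−f)δ)/sin δ ≈ 0.200, b = sin(fδ)/sin δ ≈ 0.900.
p = a·p₁ + b·p₂ ≈ (0.113, -0.991, -0.065); φ = arcsin(p_z) ≈ -3.71°, λ = atan2(p_y, p_x) ≈ -83.47°.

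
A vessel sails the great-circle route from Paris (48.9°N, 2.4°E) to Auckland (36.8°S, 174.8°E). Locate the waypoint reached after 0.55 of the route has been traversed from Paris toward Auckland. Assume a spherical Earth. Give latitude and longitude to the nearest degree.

≈ 34°N, 149°E

Write both endpoints as unit vectors p₁, p₂ with components (cos φ cos λ, cos φ sin λ, sin φ).
The central angle between the endpoints is δ = arccos(p₁·p₂) ≈ 2.909 rad (166.7°).
Interpolate at f = 0.55 with slerp weights a = sin((1−f)δ)/sin δ ≈ 4.198, b = sin(fδ)/sin δ ≈ 4.343.
p = a·p₁ + b·p₂ ≈ (-0.707, 0.431, 0.561); φ = arcsin(p_z) ≈ 34.14°, λ = atan2(p_y, p_x) ≈ 148.64°.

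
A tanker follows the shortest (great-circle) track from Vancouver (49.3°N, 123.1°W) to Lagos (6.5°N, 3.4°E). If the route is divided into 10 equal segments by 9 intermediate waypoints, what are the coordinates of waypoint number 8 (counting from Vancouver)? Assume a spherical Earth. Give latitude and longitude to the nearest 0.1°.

≈ 24.2°N, 9.3°W

The haversine formula gives a central angle δ ≈ 1.875 rad (107.4°) between the endpoints.
Interpolate at f = 8/10 with slerp weights a = sin((1−f)δ)/sin δ ≈ 0.384, b = sin(fδ)/sin δ ≈ 1.046.
p = a·p₁ + b·p₂ ≈ (0.900, -0.148, 0.409); φ = arcsin(p_z) ≈ 24.17°, λ = atan2(p_y, p_x) ≈ -9.34°.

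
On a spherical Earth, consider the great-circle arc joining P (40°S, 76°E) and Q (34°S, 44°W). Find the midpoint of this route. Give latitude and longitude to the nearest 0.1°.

≈ (56.4°S, 12.1°E)

Convert each endpoint to a unit vector on the sphere (x = cos φ cos λ, y = cos φ sin λ, z = sin φ).
The central angle between the endpoints is δ = arccos(p₁·p₂) ≈ 1.529 rad (87.6°).
Interpolate at f = 1/2 with slerp weights a = sin((1−f)δ)/sin δ ≈ 0.693, b = sin(fδ)/sin δ ≈ 0.693.
p = a·p₁ + b·p₂ ≈ (0.542, 0.116, -0.833); φ = arcsin(p_z) ≈ -56.37°, λ = atan2(p_y, p_x) ≈ 12.09°.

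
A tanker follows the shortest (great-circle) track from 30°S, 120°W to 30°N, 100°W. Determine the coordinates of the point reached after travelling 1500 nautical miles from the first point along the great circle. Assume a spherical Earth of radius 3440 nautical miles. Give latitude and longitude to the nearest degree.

≈ 6°S, 112°W

From cos δ = sin φ₁ sin φ₂ + cos φ₁ cos φ₂ cos Δλ, the central angle is δ ≈ 1.099 rad (62.9°). The total great-circle distance is δ·R ≈ 1.099 × 3440 ≈ 3779 nmi, so the target fraction is f = 1500/3779 ≈ 0.397.
Interpolate at f ≈ 0.397 with slerp weights a = sin((1−f)δ)/sin δ ≈ 0.691, b = sin(fδ)/sin δ ≈ 0.474.
p = a·p₁ + b·p₂ ≈ (-0.370, -0.923, -0.108); φ = arcsin(p_z) ≈ -6.22°, λ = atan2(p_y, p_x) ≈ -111.88°.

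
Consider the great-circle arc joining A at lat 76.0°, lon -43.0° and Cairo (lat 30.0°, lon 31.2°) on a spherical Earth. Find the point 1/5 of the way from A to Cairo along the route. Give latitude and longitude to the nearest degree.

≈ lat 71°, lon -6°

The haversine formula gives a central angle δ ≈ 0.998 rad (57.2°) between the endpoints.
Interpolate at f = 1/5 with slerp weights a = sin((1−f)δ)/sin δ ≈ 0.852, b = sin(fδ)/sin δ ≈ 0.236.
p = a·p₁ + b·p₂ ≈ (0.326, -0.035, 0.945); φ = arcsin(p_z) ≈ 70.89°, λ = atan2(p_y, p_x) ≈ -6.10°.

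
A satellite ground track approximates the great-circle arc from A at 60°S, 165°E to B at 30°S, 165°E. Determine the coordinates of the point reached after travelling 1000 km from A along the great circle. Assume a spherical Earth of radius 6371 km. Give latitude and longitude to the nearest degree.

≈ 51°S, 165°E

Convert each endpoint to a unit vector on the sphere (x = cos φ cos λ, y = cos φ sin λ, z = sin φ).
The central angle between the endpoints is δ = arccos(p₁·p₂) ≈ 0.524 rad (30.0°). The total great-circle distance is δ·R ≈ 0.524 × 6371 ≈ 3336 km, so the target fraction is f = 1000/3336 ≈ 0.300.
Interpolate at f ≈ 0.300 with slerp weights a = sin((1−f)δ)/sin δ ≈ 0.717, b = sin(fδ)/sin δ ≈ 0.313.
p = a·p₁ + b·p₂ ≈ (-0.608, 0.163, -0.777); φ = arcsin(p_z) ≈ -51.01°, λ = atan2(p_y, p_x) ≈ 165.00°.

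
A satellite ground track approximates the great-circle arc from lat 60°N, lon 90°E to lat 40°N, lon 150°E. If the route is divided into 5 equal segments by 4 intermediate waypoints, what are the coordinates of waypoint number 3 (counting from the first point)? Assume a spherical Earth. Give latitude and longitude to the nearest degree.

≈ lat 51°N, lon 133°E

Convert each endpoint to a unit vector on the sphere (x = cos φ cos λ, y = cos φ sin λ, z = sin φ).
The central angle between the endpoints is δ = arccos(p₁·p₂) ≈ 0.725 rad (41.6°).
Interpolate at f = 3/5 with slerp weights a = sin((1−f)δ)/sin δ ≈ 0.431, b = sin(fδ)/sin δ ≈ 0.636.
p = a·p₁ + b·p₂ ≈ (-0.422, 0.459, 0.782); φ = arcsin(p_z) ≈ 51.44°, λ = atan2(p_y, p_x) ≈ 132.57°.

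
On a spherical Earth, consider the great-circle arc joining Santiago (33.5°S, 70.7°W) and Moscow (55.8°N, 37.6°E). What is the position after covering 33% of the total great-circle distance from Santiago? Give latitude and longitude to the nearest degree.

Convert each endpoint to a unit vector on the sphere (x = cos φ cos λ, y = cos φ sin λ, z = sin φ).
The central angle between the endpoints is δ = arccos(p₁·p₂) ≈ 2.219 rad (127.1°).
Interpolate at f = 0.33 with slerp weights a = sin((1−f)δ)/sin δ ≈ 1.250, b = sin(fδ)/sin δ ≈ 0.839.
p = a·p₁ + b·p₂ ≈ (0.718, -0.696, 0.004); φ = arcsin(p_z) ≈ 0.21°, λ = atan2(p_y, p_x) ≈ -44.12°.

≈ (0°N, 44°W)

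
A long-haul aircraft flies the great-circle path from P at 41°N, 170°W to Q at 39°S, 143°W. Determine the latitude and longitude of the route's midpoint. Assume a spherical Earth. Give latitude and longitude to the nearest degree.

≈ 1°N, 156°W

The haversine formula gives a central angle δ ≈ 1.461 rad (83.7°) between the endpoints.
Interpolate at f = 1/2 with slerp weights a = sin((1−f)δ)/sin δ ≈ 0.671, b = sin(fδ)/sin δ ≈ 0.671.
p = a·p₁ + b·p₂ ≈ (-0.916, -0.402, 0.018); φ = arcsin(p_z) ≈ 1.03°, λ = atan2(p_y, p_x) ≈ -156.30°.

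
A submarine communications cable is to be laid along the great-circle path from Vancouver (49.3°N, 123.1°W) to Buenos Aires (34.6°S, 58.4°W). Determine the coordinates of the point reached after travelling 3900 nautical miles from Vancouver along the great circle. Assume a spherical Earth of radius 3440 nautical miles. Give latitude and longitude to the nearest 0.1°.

The haversine formula gives a central angle δ ≈ 1.773 rad (101.6°) between the endpoints. The total great-circle distance is δ·R ≈ 1.773 × 3440 ≈ 6100 nmi, so the target fraction is f = 3900/6100 ≈ 0.639.
Interpolate at f ≈ 0.639 with slerp weights a = sin((1−f)δ)/sin δ ≈ 0.609, b = sin(fδ)/sin δ ≈ 0.925.
p = a·p₁ + b·p₂ ≈ (0.182, -0.981, -0.063); φ = arcsin(p_z) ≈ -3.63°, λ = atan2(p_y, p_x) ≈ -79.50°.

≈ 3.6°S, 79.5°W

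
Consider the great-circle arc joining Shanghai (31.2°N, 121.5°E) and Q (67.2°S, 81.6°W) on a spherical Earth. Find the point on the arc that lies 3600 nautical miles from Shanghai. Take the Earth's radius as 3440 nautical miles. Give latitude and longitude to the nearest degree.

The haversine formula gives a central angle δ ≈ 2.469 rad (141.5°) between the endpoints. The total great-circle distance is δ·R ≈ 2.469 × 3440 ≈ 8495 nmi, so the target fraction is f = 3600/8495 ≈ 0.424.
Interpolate at f ≈ 0.424 with slerp weights a = sin((1−f)δ)/sin δ ≈ 1.588, b = sin(fδ)/sin δ ≈ 1.390.
p = a·p₁ + b·p₂ ≈ (-0.631, 0.625, -0.459); φ = arcsin(p_z) ≈ -27.31°, λ = atan2(p_y, p_x) ≈ 135.26°.

≈ (27°S, 135°E)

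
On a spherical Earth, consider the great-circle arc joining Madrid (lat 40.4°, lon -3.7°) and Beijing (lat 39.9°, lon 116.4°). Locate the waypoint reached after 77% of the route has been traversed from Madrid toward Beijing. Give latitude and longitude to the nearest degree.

From cos δ = sin φ₁ sin φ₂ + cos φ₁ cos φ₂ cos Δλ, the central angle is δ ≈ 1.448 rad (82.9°).
Interpolate at f = 0.77 with slerp weights a = sin((1−f)δ)/sin δ ≈ 0.329, b = sin(fδ)/sin δ ≈ 0.905.
p = a·p₁ + b·p₂ ≈ (-0.058, 0.605, 0.794); φ = arcsin(p_z) ≈ 52.54°, λ = atan2(p_y, p_x) ≈ 95.50°.

≈ lat 53°, lon 95°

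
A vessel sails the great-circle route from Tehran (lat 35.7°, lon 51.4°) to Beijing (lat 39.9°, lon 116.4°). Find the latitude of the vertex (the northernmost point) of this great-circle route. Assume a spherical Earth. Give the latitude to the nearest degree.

The great circle lies in the plane with unit normal n̂ = (p₁ × p₂)/|p₁ × p₂|.
Here n̂_z ≈ +0.733; the vertex latitude is φ_max = arccos|n̂_z| ≈ 42.9°.
Check via Clairaut: cos φ_max = |cos φ₁| · sin C = cos(35.7°)·sin(64.5°) ≈ 0.733, again giving ≈ 42.9°.

≈ 43°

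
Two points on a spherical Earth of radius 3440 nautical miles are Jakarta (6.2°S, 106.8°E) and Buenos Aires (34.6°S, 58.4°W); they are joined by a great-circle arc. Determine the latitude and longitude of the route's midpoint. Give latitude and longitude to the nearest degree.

≈ 67°S, 60°E

Write both endpoints as unit vectors p₁, p₂ with components (cos φ cos λ, cos φ sin λ, sin φ).
The central angle between the endpoints is δ = arccos(p₁·p₂) ≈ 2.389 rad (136.9°).
Interpolate at f = 1/2 with slerp weights a = sin((1−f)δ)/sin δ ≈ 1.360, b = sin(fδ)/sin δ ≈ 1.360.
p = a·p₁ + b·p₂ ≈ (0.196, 0.341, -0.919); φ = arcsin(p_z) ≈ -66.84°, λ = atan2(p_y, p_x) ≈ 60.13°.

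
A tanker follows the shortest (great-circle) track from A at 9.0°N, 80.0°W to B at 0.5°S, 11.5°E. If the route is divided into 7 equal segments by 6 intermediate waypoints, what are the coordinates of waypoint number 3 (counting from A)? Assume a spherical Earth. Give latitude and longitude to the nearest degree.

≈ 7°N, 40°W

Convert each endpoint to a unit vector on the sphere (x = cos φ cos λ, y = cos φ sin λ, z = sin φ).
The central angle between the endpoints is δ = arccos(p₁·p₂) ≈ 1.598 rad (91.6°).
Interpolate at f = 3/7 with slerp weights a = sin((1−f)δ)/sin δ ≈ 0.792, b = sin(fδ)/sin δ ≈ 0.633.
p = a·p₁ + b·p₂ ≈ (0.756, -0.644, 0.118); φ = arcsin(p_z) ≈ 6.80°, λ = atan2(p_y, p_x) ≈ -40.43°.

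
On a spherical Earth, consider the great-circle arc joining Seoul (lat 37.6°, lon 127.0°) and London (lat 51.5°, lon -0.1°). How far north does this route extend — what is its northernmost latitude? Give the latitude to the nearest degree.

The great circle lies in the plane with unit normal n̂ = (p₁ × p₂)/|p₁ × p₂|.
Here n̂_z ≈ -0.400; the vertex latitude is φ_max = arccos|n̂_z| ≈ 66.4°.
Check via Clairaut: cos φ_max = |cos φ₁| · sin C = cos(37.6°)·sin(30.3°) ≈ 0.400, again giving ≈ 66.4°.

≈ 66°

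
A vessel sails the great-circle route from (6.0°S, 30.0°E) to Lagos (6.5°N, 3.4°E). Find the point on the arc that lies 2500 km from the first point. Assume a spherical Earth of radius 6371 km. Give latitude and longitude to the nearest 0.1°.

≈ (3.6°N, 9.6°E)

From cos δ = sin φ₁ sin φ₂ + cos φ₁ cos φ₂ cos Δλ, the central angle is δ ≈ 0.512 rad (29.3°). The total great-circle distance is δ·R ≈ 0.512 × 6371 ≈ 3263 km, so the target fraction is f = 2500/3263 ≈ 0.766.
Interpolate at f ≈ 0.766 with slerp weights a = sin((1−f)δ)/sin δ ≈ 0.244, b = sin(fδ)/sin δ ≈ 0.780.
p = a·p₁ + b·p₂ ≈ (0.984, 0.167, 0.063); φ = arcsin(p_z) ≈ 3.60°, λ = atan2(p_y, p_x) ≈ 9.64°.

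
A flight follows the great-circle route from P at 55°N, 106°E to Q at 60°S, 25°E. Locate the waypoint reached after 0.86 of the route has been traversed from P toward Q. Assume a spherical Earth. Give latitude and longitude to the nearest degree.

≈ 46°S, 45°E

Write both endpoints as unit vectors p₁, p₂ with components (cos φ cos λ, cos φ sin λ, sin φ).
The central angle between the endpoints is δ = arccos(p₁·p₂) ≈ 2.298 rad (131.6°).
Interpolate at f = 0.86 with slerp weights a = sin((1−f)δ)/sin δ ≈ 0.423, b = sin(fδ)/sin δ ≈ 1.230.
p = a·p₁ + b·p₂ ≈ (0.490, 0.493, -0.719); φ = arcsin(p_z) ≈ -45.93°, λ = atan2(p_y, p_x) ≈ 45.16°.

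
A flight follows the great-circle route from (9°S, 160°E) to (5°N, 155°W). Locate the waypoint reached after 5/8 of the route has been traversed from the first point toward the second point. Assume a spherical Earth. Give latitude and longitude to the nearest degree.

Convert each endpoint to a unit vector on the sphere (x = cos φ cos λ, y = cos φ sin λ, z = sin φ).
The central angle between the endpoints is δ = arccos(p₁·p₂) ≈ 0.820 rad (47.0°).
Interpolate at f = 5/8 with slerp weights a = sin((1−f)δ)/sin δ ≈ 0.414, b = sin(fδ)/sin δ ≈ 0.671.
p = a·p₁ + b·p₂ ≈ (-0.990, -0.143, -0.006); φ = arcsin(p_z) ≈ -0.36°, λ = atan2(p_y, p_x) ≈ -171.81°.

≈ (0°N, 172°W)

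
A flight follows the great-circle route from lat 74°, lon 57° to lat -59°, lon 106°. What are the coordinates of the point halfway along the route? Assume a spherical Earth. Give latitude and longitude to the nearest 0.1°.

Write both endpoints as unit vectors p₁, p₂ with components (cos φ cos λ, cos φ sin λ, sin φ).
The central angle between the endpoints is δ = arccos(p₁·p₂) ≈ 2.390 rad (137.0°).
Interpolate at f = 1/2 with slerp weights a = sin((1−f)δ)/sin δ ≈ 1.363, b = sin(fδ)/sin δ ≈ 1.363.
p = a·p₁ + b·p₂ ≈ (0.011, 0.990, 0.142); φ = arcsin(p_z) ≈ 8.16°, λ = atan2(p_y, p_x) ≈ 89.36°.

≈ lat 8.2°, lon 89.4°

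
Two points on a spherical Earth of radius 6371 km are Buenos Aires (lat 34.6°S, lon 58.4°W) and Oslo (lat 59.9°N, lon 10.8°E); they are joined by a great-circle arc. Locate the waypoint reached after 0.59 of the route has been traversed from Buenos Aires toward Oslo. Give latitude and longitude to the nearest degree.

≈ lat 24°N, lon 29°W

Write both endpoints as unit vectors p₁, p₂ with components (cos φ cos λ, cos φ sin λ, sin φ).
The central angle between the endpoints is δ = arccos(p₁·p₂) ≈ 1.923 rad (110.2°).
Interpolate at f = 0.59 with slerp weights a = sin((1−f)δ)/sin δ ≈ 0.755, b = sin(fδ)/sin δ ≈ 0.965.
p = a·p₁ + b·p₂ ≈ (0.801, -0.439, 0.406); φ = arcsin(p_z) ≈ 23.97°, λ = atan2(p_y, p_x) ≈ -28.71°.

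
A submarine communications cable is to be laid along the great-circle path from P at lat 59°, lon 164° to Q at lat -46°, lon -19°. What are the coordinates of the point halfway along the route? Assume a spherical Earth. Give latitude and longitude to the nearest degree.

Convert each endpoint to a unit vector on the sphere (x = cos φ cos λ, y = cos φ sin λ, z = sin φ).
The central angle between the endpoints is δ = arccos(p₁·p₂) ≈ 2.913 rad (166.9°).
Interpolate at f = 1/2 with slerp weights a = sin((1−f)δ)/sin δ ≈ 4.375, b = sin(fδ)/sin δ ≈ 4.375.
p = a·p₁ + b·p₂ ≈ (0.708, -0.368, 0.603); φ = arcsin(p_z) ≈ 37.09°, λ = atan2(p_y, p_x) ≈ -27.50°.

≈ lat 37°, lon -28°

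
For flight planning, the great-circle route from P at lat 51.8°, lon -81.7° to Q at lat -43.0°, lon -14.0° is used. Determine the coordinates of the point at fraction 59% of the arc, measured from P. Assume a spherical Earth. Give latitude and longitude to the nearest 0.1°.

Write both endpoints as unit vectors p₁, p₂ with components (cos φ cos λ, cos φ sin λ, sin φ).
The central angle between the endpoints is δ = arccos(p₁·p₂) ≈ 1.944 rad (111.4°).
Interpolate at f = 0.59 with slerp weights a = sin((1−f)δ)/sin δ ≈ 0.768, b = sin(fδ)/sin δ ≈ 0.979.
p = a·p₁ + b·p₂ ≈ (0.763, -0.643, -0.064); φ = arcsin(p_z) ≈ -3.67°, λ = atan2(p_y, p_x) ≈ -40.12°.

≈ lat -3.7°, lon -40.1°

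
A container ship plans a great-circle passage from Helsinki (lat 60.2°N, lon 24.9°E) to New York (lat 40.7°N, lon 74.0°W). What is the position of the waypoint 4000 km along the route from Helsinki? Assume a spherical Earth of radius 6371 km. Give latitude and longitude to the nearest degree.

From cos δ = sin φ₁ sin φ₂ + cos φ₁ cos φ₂ cos Δλ, the central angle is δ ≈ 1.038 rad (59.5°). The total great-circle distance is δ·R ≈ 1.038 × 6371 ≈ 6616 km, so the target fraction is f = 4000/6616 ≈ 0.605.
Interpolate at f ≈ 0.605 with slerp weights a = sin((1−f)δ)/sin δ ≈ 0.463, b = sin(fδ)/sin δ ≈ 0.682.
p = a·p₁ + b·p₂ ≈ (0.351, -0.400, 0.847); φ = arcsin(p_z) ≈ 57.84°, λ = atan2(p_y, p_x) ≈ -48.70°.

≈ lat 58°N, lon 49°W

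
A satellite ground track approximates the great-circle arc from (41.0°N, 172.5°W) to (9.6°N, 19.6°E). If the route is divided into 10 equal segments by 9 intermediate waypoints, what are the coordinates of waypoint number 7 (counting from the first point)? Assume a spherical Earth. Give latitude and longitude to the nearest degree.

Write both endpoints as unit vectors p₁, p₂ with components (cos φ cos λ, cos φ sin λ, sin φ).
The central angle between the endpoints is δ = arccos(p₁·p₂) ≈ 2.237 rad (128.2°).
Interpolate at f = 7/10 with slerp weights a = sin((1−f)δ)/sin δ ≈ 0.791, b = sin(fδ)/sin δ ≈ 1.272.
p = a·p₁ + b·p₂ ≈ (0.590, 0.343, 0.731); φ = arcsin(p_z) ≈ 46.99°, λ = atan2(p_y, p_x) ≈ 30.17°.

≈ (47°N, 30°E)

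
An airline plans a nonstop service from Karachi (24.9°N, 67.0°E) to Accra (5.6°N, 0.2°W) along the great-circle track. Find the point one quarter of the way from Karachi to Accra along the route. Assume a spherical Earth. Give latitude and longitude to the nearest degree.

≈ 22°N, 49°E

Write both endpoints as unit vectors p₁, p₂ with components (cos φ cos λ, cos φ sin λ, sin φ).
The central angle between the endpoints is δ = arccos(p₁·p₂) ≈ 1.169 rad (67.0°).
Interpolate at f = 1/4 with slerp weights a = sin((1−f)δ)/sin δ ≈ 0.835, b = sin(fδ)/sin δ ≈ 0.313.
p = a·p₁ + b·p₂ ≈ (0.608, 0.696, 0.382); φ = arcsin(p_z) ≈ 22.47°, λ = atan2(p_y, p_x) ≈ 48.89°.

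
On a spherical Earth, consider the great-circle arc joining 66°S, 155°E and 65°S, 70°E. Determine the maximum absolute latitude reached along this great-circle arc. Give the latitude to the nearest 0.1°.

The great circle lies in the plane with unit normal n̂ = (p₁ × p₂)/|p₁ × p₂|.
Here n̂_z ≈ -0.318; the vertex latitude is φ_max = arccos|n̂_z| ≈ 71.4°.
Check via Clairaut: cos φ_max = |cos φ₁| · sin C = cos(66.0°)·sin(128.5°) ≈ 0.318, again giving ≈ 71.4°.

≈ 71.4°S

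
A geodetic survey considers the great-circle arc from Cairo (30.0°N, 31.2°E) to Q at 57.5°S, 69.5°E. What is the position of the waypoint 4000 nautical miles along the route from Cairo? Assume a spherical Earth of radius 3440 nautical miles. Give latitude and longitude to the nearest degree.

≈ 33°S, 53°E

Write both endpoints as unit vectors p₁, p₂ with components (cos φ cos λ, cos φ sin λ, sin φ).
The central angle between the endpoints is δ = arccos(p₁·p₂) ≈ 1.627 rad (93.2°). The total great-circle distance is δ·R ≈ 1.627 × 3440 ≈ 5598 nmi, so the target fraction is f = 4000/5598 ≈ 0.715.
Interpolate at f ≈ 0.715 with slerp weights a = sin((1−f)δ)/sin δ ≈ 0.449, b = sin(fδ)/sin δ ≈ 0.919.
p = a·p₁ + b·p₂ ≈ (0.505, 0.664, -0.551); φ = arcsin(p_z) ≈ -33.44°, λ = atan2(p_y, p_x) ≈ 52.72°.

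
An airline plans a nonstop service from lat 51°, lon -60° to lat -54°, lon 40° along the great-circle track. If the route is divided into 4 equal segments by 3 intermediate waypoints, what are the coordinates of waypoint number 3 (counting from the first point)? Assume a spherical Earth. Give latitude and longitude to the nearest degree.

≈ lat -31°, lon 7°

Convert each endpoint to a unit vector on the sphere (x = cos φ cos λ, y = cos φ sin λ, z = sin φ).
The central angle between the endpoints is δ = arccos(p₁·p₂) ≈ 2.336 rad (133.9°).
Interpolate at f = 3/4 with slerp weights a = sin((1−f)δ)/sin δ ≈ 0.765, b = sin(fδ)/sin δ ≈ 1.364.
p = a·p₁ + b·p₂ ≈ (0.855, 0.099, -0.509); φ = arcsin(p_z) ≈ -30.62°, λ = atan2(p_y, p_x) ≈ 6.58°.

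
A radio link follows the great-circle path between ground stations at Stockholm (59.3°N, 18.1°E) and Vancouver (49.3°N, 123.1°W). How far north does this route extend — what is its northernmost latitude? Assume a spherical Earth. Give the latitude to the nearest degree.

≈ 77°N

The great circle lies in the plane with unit normal n̂ = (p₁ × p₂)/|p₁ × p₂|.
Here n̂_z ≈ -0.227; the vertex latitude is φ_max = arccos|n̂_z| ≈ 76.9°.
Check via Clairaut: cos φ_max = |cos φ₁| · sin C = cos(59.3°)·sin(26.4°) ≈ 0.227, again giving ≈ 76.9°.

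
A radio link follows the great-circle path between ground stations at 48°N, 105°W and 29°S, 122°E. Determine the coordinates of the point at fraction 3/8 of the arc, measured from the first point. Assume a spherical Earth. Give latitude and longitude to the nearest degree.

The haversine formula gives a central angle δ ≈ 2.433 rad (139.4°) between the endpoints.
Interpolate at f = 3/8 with slerp weights a = sin((1−f)δ)/sin δ ≈ 1.535, b = sin(fδ)/sin δ ≈ 1.216.
p = a·p₁ + b·p₂ ≈ (-0.829, -0.090, 0.551); φ = arcsin(p_z) ≈ 33.46°, λ = atan2(p_y, p_x) ≈ -173.78°.

≈ 33°N, 174°W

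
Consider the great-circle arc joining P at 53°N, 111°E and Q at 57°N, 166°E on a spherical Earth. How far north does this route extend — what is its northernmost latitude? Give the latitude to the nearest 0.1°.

≈ 58.5°N

The great circle lies in the plane with unit normal n̂ = (p₁ × p₂)/|p₁ × p₂|.
Here n̂_z ≈ +0.522; the vertex latitude is φ_max = arccos|n̂_z| ≈ 58.5°.
Check via Clairaut: cos φ_max = |cos φ₁| · sin C = cos(53.0°)·sin(60.2°) ≈ 0.522, again giving ≈ 58.5°.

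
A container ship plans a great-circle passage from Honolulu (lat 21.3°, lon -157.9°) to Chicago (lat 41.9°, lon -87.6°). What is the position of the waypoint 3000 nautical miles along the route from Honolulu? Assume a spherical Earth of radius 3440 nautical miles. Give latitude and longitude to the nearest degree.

Convert each endpoint to a unit vector on the sphere (x = cos φ cos λ, y = cos φ sin λ, z = sin φ).
The central angle between the endpoints is δ = arccos(p₁·p₂) ≈ 1.074 rad (61.6°). The total great-circle distance is δ·R ≈ 1.074 × 3440 ≈ 3696 nmi, so the target fraction is f = 3000/3696 ≈ 0.812.
Interpolate at f ≈ 0.812 with slerp weights a = sin((1−f)δ)/sin δ ≈ 0.228, b = sin(fδ)/sin δ ≈ 0.871.
p = a·p₁ + b·p₂ ≈ (-0.170, -0.728, 0.665); φ = arcsin(p_z) ≈ 41.65°, λ = atan2(p_y, p_x) ≈ -103.15°.

≈ lat 42°, lon -103°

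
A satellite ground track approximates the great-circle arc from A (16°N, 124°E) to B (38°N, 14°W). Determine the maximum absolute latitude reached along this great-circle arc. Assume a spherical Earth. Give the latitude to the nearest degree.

≈ 57°N

The great circle lies in the plane with unit normal n̂ = (p₁ × p₂)/|p₁ × p₂|.
Here n̂_z ≈ -0.551; the vertex latitude is φ_max = arccos|n̂_z| ≈ 56.5°.
Check via Clairaut: cos φ_max = |cos φ₁| · sin C = cos(16.0°)·sin(35.0°) ≈ 0.551, again giving ≈ 56.5°.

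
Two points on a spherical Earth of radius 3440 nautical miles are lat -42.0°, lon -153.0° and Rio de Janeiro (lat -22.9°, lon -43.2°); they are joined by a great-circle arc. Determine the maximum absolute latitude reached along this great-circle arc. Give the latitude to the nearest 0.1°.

≈ -49.9°

The great circle lies in the plane with unit normal n̂ = (p₁ × p₂)/|p₁ × p₂|.
Here n̂_z ≈ +0.644; the vertex latitude is φ_max = arccos|n̂_z| ≈ 49.9°.
Check via Clairaut: cos φ_max = |cos φ₁| · sin C = cos(42.0°)·sin(119.9°) ≈ 0.644, again giving ≈ 49.9°.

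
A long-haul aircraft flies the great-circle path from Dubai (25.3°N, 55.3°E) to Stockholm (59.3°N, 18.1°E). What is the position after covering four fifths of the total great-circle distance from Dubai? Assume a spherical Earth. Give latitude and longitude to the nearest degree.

≈ (54°N, 30°E)

From cos δ = sin φ₁ sin φ₂ + cos φ₁ cos φ₂ cos Δλ, the central angle is δ ≈ 0.745 rad (42.7°).
Interpolate at f = 4/5 with slerp weights a = sin((1−f)δ)/sin δ ≈ 0.219, b = sin(fδ)/sin δ ≈ 0.828.
p = a·p₁ + b·p₂ ≈ (0.514, 0.294, 0.805); φ = arcsin(p_z) ≈ 53.66°, λ = atan2(p_y, p_x) ≈ 29.75°.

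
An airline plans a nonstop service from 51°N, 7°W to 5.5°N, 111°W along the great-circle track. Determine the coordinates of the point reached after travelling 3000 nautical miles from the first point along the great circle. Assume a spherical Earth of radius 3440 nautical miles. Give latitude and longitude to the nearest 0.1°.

≈ 38.3°N, 77.9°W

Write both endpoints as unit vectors p₁, p₂ with components (cos φ cos λ, cos φ sin λ, sin φ).
The central angle between the endpoints is δ = arccos(p₁·p₂) ≈ 1.648 rad (94.4°). The total great-circle distance is δ·R ≈ 1.648 × 3440 ≈ 5669 nmi, so the target fraction is f = 3000/5669 ≈ 0.529.
Interpolate at f ≈ 0.529 with slerp weights a = sin((1−f)δ)/sin δ ≈ 0.702, b = sin(fδ)/sin δ ≈ 0.768.
p = a·p₁ + b·p₂ ≈ (0.165, -0.768, 0.619); φ = arcsin(p_z) ≈ 38.28°, λ = atan2(p_y, p_x) ≈ -77.88°.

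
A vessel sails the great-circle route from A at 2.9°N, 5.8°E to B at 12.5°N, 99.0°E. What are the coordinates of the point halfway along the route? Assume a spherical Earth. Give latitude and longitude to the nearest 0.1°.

≈ 11.1°N, 51.7°E

Write both endpoints as unit vectors p₁, p₂ with components (cos φ cos λ, cos φ sin λ, sin φ).
The central angle between the endpoints is δ = arccos(p₁·p₂) ≈ 1.614 rad (92.5°).
Interpolate at f = 1/2 with slerp weights a = sin((1−f)δ)/sin δ ≈ 0.723, b = sin(fδ)/sin δ ≈ 0.723.
p = a·p₁ + b·p₂ ≈ (0.608, 0.770, 0.193); φ = arcsin(p_z) ≈ 11.13°, λ = atan2(p_y, p_x) ≈ 51.71°.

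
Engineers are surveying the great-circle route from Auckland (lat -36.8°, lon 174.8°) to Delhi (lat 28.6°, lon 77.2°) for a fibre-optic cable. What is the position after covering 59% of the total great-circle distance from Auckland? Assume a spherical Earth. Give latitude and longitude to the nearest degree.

≈ lat 0°, lon 115°

The haversine formula gives a central angle δ ≈ 1.960 rad (112.3°) between the endpoints.
Interpolate at f = 0.59 with slerp weights a = sin((1−f)δ)/sin δ ≈ 0.778, b = sin(fδ)/sin δ ≈ 0.990.
p = a·p₁ + b·p₂ ≈ (-0.428, 0.904, 0.008); φ = arcsin(p_z) ≈ 0.43°, λ = atan2(p_y, p_x) ≈ 115.35°.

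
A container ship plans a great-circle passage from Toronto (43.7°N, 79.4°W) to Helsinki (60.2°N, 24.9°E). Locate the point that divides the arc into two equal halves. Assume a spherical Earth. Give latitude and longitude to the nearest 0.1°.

≈ 63.7°N, 40.7°W

Write both endpoints as unit vectors p₁, p₂ with components (cos φ cos λ, cos φ sin λ, sin φ).
The central angle between the endpoints is δ = arccos(p₁·p₂) ≈ 1.035 rad (59.3°).
Interpolate at f = 1/2 with slerp weights a = sin((1−f)δ)/sin δ ≈ 0.575, b = sin(fδ)/sin δ ≈ 0.575.
p = a·p₁ + b·p₂ ≈ (0.336, -0.288, 0.897); φ = arcsin(p_z) ≈ 63.72°, λ = atan2(p_y, p_x) ≈ -40.66°.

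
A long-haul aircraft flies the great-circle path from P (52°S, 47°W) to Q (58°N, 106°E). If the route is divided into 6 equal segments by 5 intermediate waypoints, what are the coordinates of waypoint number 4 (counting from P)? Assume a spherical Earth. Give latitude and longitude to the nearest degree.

The haversine formula gives a central angle δ ≈ 2.854 rad (163.5°) between the endpoints.
Interpolate at f = 4/6 with slerp weights a = sin((1−f)δ)/sin δ ≈ 2.872, b = sin(fδ)/sin δ ≈ 3.334.
p = a·p₁ + b·p₂ ≈ (0.719, 0.405, 0.565); φ = arcsin(p_z) ≈ 34.39°, λ = atan2(p_y, p_x) ≈ 29.43°.

≈ (34°N, 29°E)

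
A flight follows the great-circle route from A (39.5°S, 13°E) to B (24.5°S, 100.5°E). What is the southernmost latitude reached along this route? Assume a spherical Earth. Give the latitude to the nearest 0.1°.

≈ 42.8°S

The great circle lies in the plane with unit normal n̂ = (p₁ × p₂)/|p₁ × p₂|.
Here n̂_z ≈ +0.734; the vertex latitude is φ_max = arccos|n̂_z| ≈ 42.8°.
Check via Clairaut: cos φ_max = |cos φ₁| · sin C = cos(39.5°)·sin(108.0°) ≈ 0.734, again giving ≈ 42.8°.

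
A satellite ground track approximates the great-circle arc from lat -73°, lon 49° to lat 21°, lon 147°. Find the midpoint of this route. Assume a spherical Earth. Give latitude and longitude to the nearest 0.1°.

Write both endpoints as unit vectors p₁, p₂ with components (cos φ cos λ, cos φ sin λ, sin φ).
The central angle between the endpoints is δ = arccos(p₁·p₂) ≈ 1.961 rad (112.4°).
Interpolate at f = 1/2 with slerp weights a = sin((1−f)δ)/sin δ ≈ 0.899, b = sin(fδ)/sin δ ≈ 0.899.
p = a·p₁ + b·p₂ ≈ (-0.531, 0.655, -0.537); φ = arcsin(p_z) ≈ -32.50°, λ = atan2(p_y, p_x) ≈ 129.03°.

≈ lat -32.5°, lon 129.0°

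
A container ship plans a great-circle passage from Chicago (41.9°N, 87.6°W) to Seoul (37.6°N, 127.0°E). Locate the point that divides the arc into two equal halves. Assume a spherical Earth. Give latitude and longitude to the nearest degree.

Convert each endpoint to a unit vector on the sphere (x = cos φ cos λ, y = cos φ sin λ, z = sin φ).
The central angle between the endpoints is δ = arccos(p₁·p₂) ≈ 1.649 rad (94.5°).
Interpolate at f = 1/2 with slerp weights a = sin((1−f)δ)/sin δ ≈ 0.736, b = sin(fδ)/sin δ ≈ 0.736.
p = a·p₁ + b·p₂ ≈ (-0.328, -0.082, 0.941); φ = arcsin(p_z) ≈ 70.23°, λ = atan2(p_y, p_x) ≈ -166.02°.

≈ 70°N, 166°W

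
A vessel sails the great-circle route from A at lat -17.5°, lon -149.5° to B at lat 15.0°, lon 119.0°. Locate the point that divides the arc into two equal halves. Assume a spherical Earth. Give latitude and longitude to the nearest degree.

The haversine formula gives a central angle δ ≈ 1.673 rad (95.9°) between the endpoints.
Interpolate at f = 1/2 with slerp weights a = sin((1−f)δ)/sin δ ≈ 0.746, b = sin(fδ)/sin δ ≈ 0.746.
p = a·p₁ + b·p₂ ≈ (-0.963, 0.269, -0.031); φ = arcsin(p_z) ≈ -1.79°, λ = atan2(p_y, p_x) ≈ 164.38°.

≈ lat -2°, lon 164°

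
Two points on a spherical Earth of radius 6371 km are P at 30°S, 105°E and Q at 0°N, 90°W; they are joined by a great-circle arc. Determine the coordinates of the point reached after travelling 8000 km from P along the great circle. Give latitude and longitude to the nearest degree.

≈ 62°S, 146°W

The haversine formula gives a central angle δ ≈ 2.562 rad (146.8°) between the endpoints. The total great-circle distance is δ·R ≈ 2.562 × 6371 ≈ 16321 km, so the target fraction is f = 8000/16321 ≈ 0.490.
Interpolate at f ≈ 0.490 with slerp weights a = sin((1−f)δ)/sin δ ≈ 1.761, b = sin(fδ)/sin δ ≈ 1.735.
p = a·p₁ + b·p₂ ≈ (-0.395, -0.262, -0.881); φ = arcsin(p_z) ≈ -61.73°, λ = atan2(p_y, p_x) ≈ -146.46°.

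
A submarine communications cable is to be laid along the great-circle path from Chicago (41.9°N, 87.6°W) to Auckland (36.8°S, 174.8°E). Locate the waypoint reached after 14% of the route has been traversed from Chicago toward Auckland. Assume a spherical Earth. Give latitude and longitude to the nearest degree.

Write both endpoints as unit vectors p₁, p₂ with components (cos φ cos λ, cos φ sin λ, sin φ).
The central angle between the endpoints is δ = arccos(p₁·p₂) ≈ 2.070 rad (118.6°).
Interpolate at f = 0.14 with slerp weights a = sin((1−f)δ)/sin δ ≈ 1.114, b = sin(fδ)/sin δ ≈ 0.326.
p = a·p₁ + b·p₂ ≈ (-0.225, -0.805, 0.549); φ = arcsin(p_z) ≈ 33.30°, λ = atan2(p_y, p_x) ≈ -105.61°.

≈ 33°N, 106°W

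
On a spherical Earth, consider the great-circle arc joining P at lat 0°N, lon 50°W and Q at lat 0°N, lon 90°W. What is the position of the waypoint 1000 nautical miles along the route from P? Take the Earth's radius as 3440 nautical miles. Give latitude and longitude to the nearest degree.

≈ lat 0°N, lon 67°W

From cos δ = sin φ₁ sin φ₂ + cos φ₁ cos φ₂ cos Δλ, the central angle is δ ≈ 0.698 rad (40.0°). The total great-circle distance is δ·R ≈ 0.698 × 3440 ≈ 2402 nmi, so the target fraction is f = 1000/2402 ≈ 0.416.
Interpolate at f ≈ 0.416 with slerp weights a = sin((1−f)δ)/sin δ ≈ 0.616, b = sin(fδ)/sin δ ≈ 0.446.
p = a·p₁ + b·p₂ ≈ (0.396, -0.918, 0.000); φ = arcsin(p_z) ≈ 0.00°, λ = atan2(p_y, p_x) ≈ -66.66°.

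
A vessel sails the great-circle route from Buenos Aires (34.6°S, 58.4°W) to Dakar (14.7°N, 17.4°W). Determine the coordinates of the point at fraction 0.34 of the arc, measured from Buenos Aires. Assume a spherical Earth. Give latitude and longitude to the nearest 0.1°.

≈ 18.6°S, 42.5°W

The haversine formula gives a central angle δ ≈ 1.096 rad (62.8°) between the endpoints.
Interpolate at f = 0.34 with slerp weights a = sin((1−f)δ)/sin δ ≈ 0.744, b = sin(fδ)/sin δ ≈ 0.409.
p = a·p₁ + b·p₂ ≈ (0.699, -0.640, -0.319); φ = arcsin(p_z) ≈ -18.59°, λ = atan2(p_y, p_x) ≈ -42.49°.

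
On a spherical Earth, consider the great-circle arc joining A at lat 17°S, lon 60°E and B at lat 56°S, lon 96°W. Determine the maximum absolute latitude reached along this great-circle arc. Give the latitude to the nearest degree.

≈ 77°S

The great circle lies in the plane with unit normal n̂ = (p₁ × p₂)/|p₁ × p₂|.
Here n̂_z ≈ -0.224; the vertex latitude is φ_max = arccos|n̂_z| ≈ 77.0°.
Check via Clairaut: cos φ_max = |cos φ₁| · sin C = cos(17.0°)·sin(166.4°) ≈ 0.224, again giving ≈ 77.0°.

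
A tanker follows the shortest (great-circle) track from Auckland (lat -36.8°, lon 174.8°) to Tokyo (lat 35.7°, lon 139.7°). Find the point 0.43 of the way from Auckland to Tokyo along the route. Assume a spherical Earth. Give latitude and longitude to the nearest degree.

Write both endpoints as unit vectors p₁, p₂ with components (cos φ cos λ, cos φ sin λ, sin φ).
The central angle between the endpoints is δ = arccos(p₁·p₂) ≈ 1.387 rad (79.5°).
Interpolate at f = 0.43 with slerp weights a = sin((1−f)δ)/sin δ ≈ 0.723, b = sin(fδ)/sin δ ≈ 0.571.
p = a·p₁ + b·p₂ ≈ (-0.930, 0.353, -0.100); φ = arcsin(p_z) ≈ -5.72°, λ = atan2(p_y, p_x) ≈ 159.25°.

≈ lat -6°, lon 159°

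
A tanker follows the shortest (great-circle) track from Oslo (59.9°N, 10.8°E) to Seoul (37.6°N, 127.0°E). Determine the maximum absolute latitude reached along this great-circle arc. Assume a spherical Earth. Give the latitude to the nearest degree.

≈ 68°N

The great circle lies in the plane with unit normal n̂ = (p₁ × p₂)/|p₁ × p₂|.
Here n̂_z ≈ +0.381; the vertex latitude is φ_max = arccos|n̂_z| ≈ 67.6°.
Check via Clairaut: cos φ_max = |cos φ₁| · sin C = cos(59.9°)·sin(49.4°) ≈ 0.381, again giving ≈ 67.6°.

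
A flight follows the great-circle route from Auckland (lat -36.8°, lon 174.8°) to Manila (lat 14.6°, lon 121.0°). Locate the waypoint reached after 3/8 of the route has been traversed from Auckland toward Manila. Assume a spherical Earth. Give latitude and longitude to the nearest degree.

≈ lat -19°, lon 152°

Write both endpoints as unit vectors p₁, p₂ with components (cos φ cos λ, cos φ sin λ, sin φ).
The central angle between the endpoints is δ = arccos(p₁·p₂) ≈ 1.259 rad (72.1°).
Interpolate at f = 3/8 with slerp weights a = sin((1−f)δ)/sin δ ≈ 0.744, b = sin(fδ)/sin δ ≈ 0.478.
p = a·p₁ + b·p₂ ≈ (-0.831, 0.450, -0.325); φ = arcsin(p_z) ≈ -18.98°, λ = atan2(p_y, p_x) ≈ 151.56°.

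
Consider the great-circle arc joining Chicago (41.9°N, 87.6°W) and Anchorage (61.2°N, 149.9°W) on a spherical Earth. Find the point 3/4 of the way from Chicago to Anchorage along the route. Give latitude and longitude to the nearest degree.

Write both endpoints as unit vectors p₁, p₂ with components (cos φ cos λ, cos φ sin λ, sin φ).
The central angle between the endpoints is δ = arccos(p₁·p₂) ≈ 0.720 rad (41.2°).
Interpolate at f = 3/4 with slerp weights a = sin((1−f)δ)/sin δ ≈ 0.272, b = sin(fδ)/sin δ ≈ 0.780.
p = a·p₁ + b·p₂ ≈ (-0.317, -0.390, 0.865); φ = arcsin(p_z) ≈ 59.83°, λ = atan2(p_y, p_x) ≈ -129.04°.

≈ 60°N, 129°W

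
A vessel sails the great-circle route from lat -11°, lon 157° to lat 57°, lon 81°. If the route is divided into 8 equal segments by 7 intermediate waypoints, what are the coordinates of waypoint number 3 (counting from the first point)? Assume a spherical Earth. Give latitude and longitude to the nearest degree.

≈ lat 18°, lon 139°

Convert each endpoint to a unit vector on the sphere (x = cos φ cos λ, y = cos φ sin λ, z = sin φ).
The central angle between the endpoints is δ = arccos(p₁·p₂) ≈ 1.601 rad (91.8°).
Interpolate at f = 3/8 with slerp weights a = sin((1−f)δ)/sin δ ≈ 0.842, b = sin(fδ)/sin δ ≈ 0.565.
p = a·p₁ + b·p₂ ≈ (-0.713, 0.627, 0.313); φ = arcsin(p_z) ≈ 18.27°, λ = atan2(p_y, p_x) ≈ 138.66°.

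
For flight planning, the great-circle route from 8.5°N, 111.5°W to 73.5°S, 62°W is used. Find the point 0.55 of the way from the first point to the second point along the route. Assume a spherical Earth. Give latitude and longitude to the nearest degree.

Write both endpoints as unit vectors p₁, p₂ with components (cos φ cos λ, cos φ sin λ, sin φ).
The central angle between the endpoints is δ = arccos(p₁·p₂) ≈ 1.530 rad (87.7°).
Interpolate at f = 0.55 with slerp weights a = sin((1−f)δ)/sin δ ≈ 0.636, b = sin(fδ)/sin δ ≈ 0.746.
p = a·p₁ + b·p₂ ≈ (-0.131, -0.772, -0.622); φ = arcsin(p_z) ≈ -38.43°, λ = atan2(p_y, p_x) ≈ -99.63°.

≈ 38°S, 100°W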